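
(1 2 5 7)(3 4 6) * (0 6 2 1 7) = (0 6 3 4 2 5)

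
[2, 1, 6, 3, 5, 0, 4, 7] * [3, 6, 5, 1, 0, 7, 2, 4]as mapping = [0→5, 1→6, 2→2, 3→1, 4→7, 5→3, 6→0, 7→4]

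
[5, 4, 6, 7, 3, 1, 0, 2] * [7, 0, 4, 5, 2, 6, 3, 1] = [6, 2, 3, 1, 5, 0, 7, 4]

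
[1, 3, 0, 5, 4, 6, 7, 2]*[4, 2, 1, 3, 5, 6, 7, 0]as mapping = [0→2, 1→3, 2→4, 3→6, 4→5, 5→7, 6→0, 7→1]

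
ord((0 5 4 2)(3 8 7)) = 12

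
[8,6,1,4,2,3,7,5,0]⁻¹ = [8,2,4,5,3,7,1,6,0]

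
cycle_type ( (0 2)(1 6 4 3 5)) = 2.5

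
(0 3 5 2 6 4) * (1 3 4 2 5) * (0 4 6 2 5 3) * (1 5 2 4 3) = (0 6 2 4 3 5 1)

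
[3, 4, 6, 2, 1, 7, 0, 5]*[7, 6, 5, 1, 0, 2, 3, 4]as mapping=[0→1, 1→0, 2→3, 3→5, 4→6, 5→4, 6→7, 7→2]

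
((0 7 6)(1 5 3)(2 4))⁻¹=(0 6 7)(1 3 5)(2 4)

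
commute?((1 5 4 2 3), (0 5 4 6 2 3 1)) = no:(1 5 4 2 3)*(0 5 4 6 2 3 1) = (0 5 6 2 1 4 3), (0 5 4 6 2 3 1)*(1 5 4 2 3) = (0 4 6 3 5 2 1)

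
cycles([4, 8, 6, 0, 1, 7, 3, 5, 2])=(0 4 1 8 2 6 3)(5 7)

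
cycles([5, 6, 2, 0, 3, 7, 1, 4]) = (0 5 7 4 3)(1 6)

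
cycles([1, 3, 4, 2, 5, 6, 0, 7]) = (0 1 3 2 4 5 6)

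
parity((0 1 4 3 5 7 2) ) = even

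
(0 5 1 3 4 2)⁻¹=(0 2 4 3 1 5)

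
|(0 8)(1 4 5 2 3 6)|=6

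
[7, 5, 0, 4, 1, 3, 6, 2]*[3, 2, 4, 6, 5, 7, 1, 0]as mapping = [0→0, 1→7, 2→3, 3→5, 4→2, 5→6, 6→1, 7→4]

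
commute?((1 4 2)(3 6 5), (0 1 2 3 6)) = no:(1 4 2)(3 6 5)*(0 1 2 3 6) = (0 1 4 3)(5 6), (0 1 2 3 6)*(1 4 2)(3 6 5) = (0 4 2 6)(3 5)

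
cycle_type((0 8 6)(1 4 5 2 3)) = 3.5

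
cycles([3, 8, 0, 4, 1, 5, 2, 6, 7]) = (0 3 4 1 8 7 6 2) 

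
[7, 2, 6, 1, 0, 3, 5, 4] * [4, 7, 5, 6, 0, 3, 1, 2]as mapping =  [0→2, 1→5, 2→1, 3→7, 4→4, 5→6, 6→3, 7→0]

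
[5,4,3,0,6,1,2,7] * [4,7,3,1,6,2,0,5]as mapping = [0→2,1→6,2→1,3→4,4→0,5→7,6→3,7→5]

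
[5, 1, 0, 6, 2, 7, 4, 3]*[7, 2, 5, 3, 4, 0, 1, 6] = [0, 2, 7, 1, 5, 6, 4, 3]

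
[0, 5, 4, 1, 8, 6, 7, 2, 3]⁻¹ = [0, 3, 7, 8, 2, 1, 5, 6, 4]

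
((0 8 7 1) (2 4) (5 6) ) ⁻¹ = (0 1 7 8) (2 4) (5 6) 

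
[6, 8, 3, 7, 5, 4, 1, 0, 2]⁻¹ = [7, 6, 8, 2, 5, 4, 0, 3, 1]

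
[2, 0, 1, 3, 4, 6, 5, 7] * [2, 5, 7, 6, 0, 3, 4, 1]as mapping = [0→7, 1→2, 2→5, 3→6, 4→0, 5→4, 6→3, 7→1]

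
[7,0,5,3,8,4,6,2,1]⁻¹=[1,8,7,3,5,2,6,0,4]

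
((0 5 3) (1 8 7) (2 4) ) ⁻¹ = (0 3 5) (1 7 8) (2 4) 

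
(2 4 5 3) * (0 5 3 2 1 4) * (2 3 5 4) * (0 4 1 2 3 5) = (0 1 3 2 4)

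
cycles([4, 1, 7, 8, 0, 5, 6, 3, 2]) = (0 4)(2 7 3 8)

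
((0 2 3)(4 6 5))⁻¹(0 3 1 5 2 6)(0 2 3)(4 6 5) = (0 1 4 3 5 2)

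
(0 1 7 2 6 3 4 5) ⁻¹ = (0 5 4 3 6 2 7 1) 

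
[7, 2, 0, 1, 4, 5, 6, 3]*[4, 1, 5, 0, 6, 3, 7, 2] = [2, 5, 4, 1, 6, 3, 7, 0]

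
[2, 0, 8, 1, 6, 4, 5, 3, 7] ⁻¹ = [1, 3, 0, 7, 5, 6, 4, 8, 2] 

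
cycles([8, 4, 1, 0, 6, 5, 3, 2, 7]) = (0 8 7 2 1 4 6 3) 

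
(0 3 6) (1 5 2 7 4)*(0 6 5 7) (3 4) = (0 4 1 7 3 5 2) 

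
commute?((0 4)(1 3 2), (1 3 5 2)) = no:(0 4)(1 3 2)*(1 3 5 2) = (0 4)(1 5 2 3), (1 3 5 2)*(0 4)(1 3 2) = (0 4)(1 2 3 5)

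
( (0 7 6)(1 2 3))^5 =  (0 6 7)(1 3 2)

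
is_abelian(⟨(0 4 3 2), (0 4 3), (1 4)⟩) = no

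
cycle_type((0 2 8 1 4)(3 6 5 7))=4.5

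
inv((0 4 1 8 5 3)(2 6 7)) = (0 3 5 8 1 4)(2 7 6)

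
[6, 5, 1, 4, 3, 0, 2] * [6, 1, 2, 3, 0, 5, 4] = [4, 5, 1, 0, 3, 6, 2]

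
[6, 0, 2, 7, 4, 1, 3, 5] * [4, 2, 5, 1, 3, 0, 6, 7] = [6, 4, 5, 7, 3, 2, 1, 0]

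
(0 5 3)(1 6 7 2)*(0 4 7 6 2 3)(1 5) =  (0 1 2 5)(3 4 7)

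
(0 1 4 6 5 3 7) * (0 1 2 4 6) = (0 2 4)(1 6 5 3 7)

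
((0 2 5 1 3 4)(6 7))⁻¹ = (0 4 3 1 5 2)(6 7)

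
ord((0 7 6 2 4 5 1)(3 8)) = 14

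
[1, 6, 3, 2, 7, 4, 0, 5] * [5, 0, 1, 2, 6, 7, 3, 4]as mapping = [0→0, 1→3, 2→2, 3→1, 4→4, 5→6, 6→5, 7→7]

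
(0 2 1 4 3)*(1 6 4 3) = (0 2 6 4 1 3)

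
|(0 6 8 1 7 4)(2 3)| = 6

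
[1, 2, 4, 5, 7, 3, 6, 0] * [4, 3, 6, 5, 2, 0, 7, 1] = [3, 6, 2, 0, 1, 5, 7, 4] 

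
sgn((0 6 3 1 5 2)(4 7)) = 1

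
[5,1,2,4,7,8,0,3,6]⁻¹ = [6,1,2,7,3,0,8,4,5]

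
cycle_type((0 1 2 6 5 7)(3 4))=2.6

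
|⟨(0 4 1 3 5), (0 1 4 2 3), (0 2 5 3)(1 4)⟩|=360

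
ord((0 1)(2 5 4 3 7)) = 10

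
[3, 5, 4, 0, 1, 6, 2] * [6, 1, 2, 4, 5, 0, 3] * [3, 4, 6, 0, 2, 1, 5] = [2, 3, 1, 5, 4, 0, 6]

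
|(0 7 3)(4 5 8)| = 3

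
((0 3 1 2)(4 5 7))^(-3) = (0 3 1 2)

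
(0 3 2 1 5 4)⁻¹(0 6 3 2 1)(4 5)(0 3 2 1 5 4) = (0 4)(1 5 3 6 2)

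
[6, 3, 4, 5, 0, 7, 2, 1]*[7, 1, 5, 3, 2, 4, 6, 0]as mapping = [0→6, 1→3, 2→2, 3→4, 4→7, 5→0, 6→5, 7→1]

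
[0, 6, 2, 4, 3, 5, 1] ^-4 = [0, 1, 2, 3, 4, 5, 6] 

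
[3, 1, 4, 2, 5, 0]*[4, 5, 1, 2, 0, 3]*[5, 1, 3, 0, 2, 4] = [3, 4, 5, 1, 0, 2]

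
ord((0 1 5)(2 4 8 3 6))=15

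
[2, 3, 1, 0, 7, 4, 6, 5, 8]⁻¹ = [3, 2, 0, 1, 5, 7, 6, 4, 8]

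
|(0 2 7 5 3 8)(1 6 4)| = 6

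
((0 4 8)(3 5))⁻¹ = (0 8 4)(3 5)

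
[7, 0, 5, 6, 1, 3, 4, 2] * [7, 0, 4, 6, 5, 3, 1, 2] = [2, 7, 3, 1, 0, 6, 5, 4]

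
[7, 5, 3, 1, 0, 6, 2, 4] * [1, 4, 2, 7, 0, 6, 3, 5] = [5, 6, 7, 4, 1, 3, 2, 0]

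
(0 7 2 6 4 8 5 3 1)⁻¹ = (0 1 3 5 8 4 6 2 7)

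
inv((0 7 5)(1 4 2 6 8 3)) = (0 5 7)(1 3 8 6 2 4)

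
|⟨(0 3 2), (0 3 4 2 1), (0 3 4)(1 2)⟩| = 120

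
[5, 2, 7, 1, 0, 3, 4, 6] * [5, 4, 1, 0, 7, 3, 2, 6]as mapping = [0→3, 1→1, 2→6, 3→4, 4→5, 5→0, 6→7, 7→2]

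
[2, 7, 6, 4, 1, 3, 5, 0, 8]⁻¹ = [7, 4, 0, 5, 3, 6, 2, 1, 8]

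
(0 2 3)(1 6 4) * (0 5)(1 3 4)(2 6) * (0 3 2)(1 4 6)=(0 1)(2 6 4)(3 5)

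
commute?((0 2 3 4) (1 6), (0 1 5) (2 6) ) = no:(0 2 3 4) (1 6)*(0 1 5) (2 6) = (0 6 5) (1 2 3 4), (0 1 5) (2 6)*(0 2 3 4) (1 6) = (0 6 3 4) (1 5 2) 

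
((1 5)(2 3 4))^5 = (1 5)(2 4 3)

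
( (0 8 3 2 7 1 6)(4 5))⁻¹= (0 6 1 7 2 3 8)(4 5)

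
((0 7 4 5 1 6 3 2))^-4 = (0 1)(2 5)(3 4)(6 7)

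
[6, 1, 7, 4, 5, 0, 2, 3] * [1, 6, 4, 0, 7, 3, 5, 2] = [5, 6, 2, 7, 3, 1, 4, 0]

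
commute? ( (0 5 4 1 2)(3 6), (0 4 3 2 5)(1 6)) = no: (0 5 4 1 2)(3 6)*(0 4 3 2 5)(1 6) = (1 5 3)(2 4 6), (0 4 3 2 5)(1 6)*(0 5 4 1 2)(3 6) = (0 1 3)(2 4 6)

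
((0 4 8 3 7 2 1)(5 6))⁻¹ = (0 1 2 7 3 8 4)(5 6)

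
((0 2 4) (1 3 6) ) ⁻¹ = (0 4 2) (1 6 3) 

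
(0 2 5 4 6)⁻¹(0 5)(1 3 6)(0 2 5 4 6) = (0 1 3)(2 4)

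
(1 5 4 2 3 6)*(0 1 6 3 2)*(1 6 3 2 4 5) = (0 6 3 2 4)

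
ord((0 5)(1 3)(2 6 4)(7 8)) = 6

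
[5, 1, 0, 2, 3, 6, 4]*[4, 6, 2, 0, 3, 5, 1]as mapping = [0→5, 1→6, 2→4, 3→2, 4→0, 5→1, 6→3]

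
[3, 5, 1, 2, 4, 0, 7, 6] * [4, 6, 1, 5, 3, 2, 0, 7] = [5, 2, 6, 1, 3, 4, 7, 0]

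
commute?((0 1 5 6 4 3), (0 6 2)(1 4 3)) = no:(0 1 5 6 4 3)*(0 6 2)(1 4 3) = (0 4 1 5 2)(3 6), (0 6 2)(1 4 3)*(0 1 5 6 4 3) = (0 4)(1 3 5 6 2)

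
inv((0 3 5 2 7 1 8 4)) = (0 4 8 1 7 2 5 3)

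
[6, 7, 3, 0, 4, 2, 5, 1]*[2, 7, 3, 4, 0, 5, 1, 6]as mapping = [0→1, 1→6, 2→4, 3→2, 4→0, 5→3, 6→5, 7→7]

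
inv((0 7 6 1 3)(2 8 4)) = (0 3 1 6 7)(2 4 8)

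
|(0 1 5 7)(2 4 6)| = 12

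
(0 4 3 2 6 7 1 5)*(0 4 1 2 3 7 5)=(0 1)(2 6 5 4 7)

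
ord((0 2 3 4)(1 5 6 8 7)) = 20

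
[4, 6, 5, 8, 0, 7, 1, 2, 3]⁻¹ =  [4, 6, 7, 8, 0, 2, 1, 5, 3]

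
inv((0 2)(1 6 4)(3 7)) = (0 2)(1 4 6)(3 7)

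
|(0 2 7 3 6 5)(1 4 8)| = 6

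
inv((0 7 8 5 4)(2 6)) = (0 4 5 8 7)(2 6)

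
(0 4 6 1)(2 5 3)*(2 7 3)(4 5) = (0 5 2 4 6 1)(3 7)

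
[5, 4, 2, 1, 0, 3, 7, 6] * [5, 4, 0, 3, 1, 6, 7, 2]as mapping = [0→6, 1→1, 2→0, 3→4, 4→5, 5→3, 6→2, 7→7]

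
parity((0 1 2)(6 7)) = odd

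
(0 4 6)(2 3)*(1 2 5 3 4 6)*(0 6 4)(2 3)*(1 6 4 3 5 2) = (0 3 2)(1 5)(4 6)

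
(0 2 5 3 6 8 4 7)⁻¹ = (0 7 4 8 6 3 5 2)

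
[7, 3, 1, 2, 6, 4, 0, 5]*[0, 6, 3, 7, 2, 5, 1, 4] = [4, 7, 6, 3, 1, 2, 0, 5]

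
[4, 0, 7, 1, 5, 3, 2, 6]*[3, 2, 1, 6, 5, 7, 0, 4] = [5, 3, 4, 2, 7, 6, 1, 0]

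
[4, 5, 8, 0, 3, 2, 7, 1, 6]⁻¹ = [3, 7, 5, 4, 0, 1, 8, 6, 2]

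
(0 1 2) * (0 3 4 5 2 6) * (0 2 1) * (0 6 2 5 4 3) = (0 6 5 1 2)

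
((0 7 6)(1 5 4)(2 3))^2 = (0 6 7)(1 4 5)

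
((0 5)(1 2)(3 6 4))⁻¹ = (0 5)(1 2)(3 4 6)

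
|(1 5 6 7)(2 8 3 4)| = 4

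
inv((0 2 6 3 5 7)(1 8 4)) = (0 7 5 3 6 2)(1 4 8)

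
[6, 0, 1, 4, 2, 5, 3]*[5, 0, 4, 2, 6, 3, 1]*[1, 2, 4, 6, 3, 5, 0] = [2, 5, 1, 0, 3, 6, 4]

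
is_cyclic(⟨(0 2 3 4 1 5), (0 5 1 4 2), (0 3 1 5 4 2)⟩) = no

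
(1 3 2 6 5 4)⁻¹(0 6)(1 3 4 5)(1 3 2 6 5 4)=(0 5)(1 4 3 2)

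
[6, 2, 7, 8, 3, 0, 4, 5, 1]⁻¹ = [5, 8, 1, 4, 6, 7, 0, 2, 3]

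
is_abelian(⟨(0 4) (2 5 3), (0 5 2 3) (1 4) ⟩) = no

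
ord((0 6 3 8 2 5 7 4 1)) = 9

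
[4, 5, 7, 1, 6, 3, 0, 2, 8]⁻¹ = [6, 3, 7, 5, 0, 1, 4, 2, 8]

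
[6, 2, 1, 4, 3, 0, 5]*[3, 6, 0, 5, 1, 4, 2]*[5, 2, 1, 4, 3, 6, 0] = [1, 5, 0, 2, 6, 4, 3]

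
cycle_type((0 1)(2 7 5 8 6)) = 2.5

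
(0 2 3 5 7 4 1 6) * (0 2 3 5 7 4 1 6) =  (0 3 7 1)(2 5 4 6)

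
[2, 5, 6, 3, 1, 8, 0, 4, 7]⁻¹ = [6, 4, 0, 3, 7, 1, 2, 8, 5]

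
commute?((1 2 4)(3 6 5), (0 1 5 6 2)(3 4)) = no:(1 2 4)(3 6 5)*(0 1 5 6 2)(3 4) = (0 1)(2 3)(4 5), (0 1 5 6 2)(3 4)*(1 2 4)(3 6 5) = (0 2)(1 3)(4 6)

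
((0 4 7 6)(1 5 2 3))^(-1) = (0 6 7 4)(1 3 2 5)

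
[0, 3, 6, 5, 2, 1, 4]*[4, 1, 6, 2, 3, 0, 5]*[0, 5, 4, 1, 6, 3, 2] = [6, 4, 3, 0, 2, 5, 1]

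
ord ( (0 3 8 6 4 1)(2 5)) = 6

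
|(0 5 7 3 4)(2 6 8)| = 15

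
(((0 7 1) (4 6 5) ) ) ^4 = (0 7 1) (4 6 5) 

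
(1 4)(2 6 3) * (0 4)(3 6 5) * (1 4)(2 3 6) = (0 1)(2 5 6)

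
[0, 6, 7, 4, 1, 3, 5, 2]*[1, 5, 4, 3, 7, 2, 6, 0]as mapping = [0→1, 1→6, 2→0, 3→7, 4→5, 5→3, 6→2, 7→4]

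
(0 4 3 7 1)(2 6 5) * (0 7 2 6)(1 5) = (0 4 3 2)(1 7 5 6)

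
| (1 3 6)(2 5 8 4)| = 12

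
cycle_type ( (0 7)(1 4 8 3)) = 2.4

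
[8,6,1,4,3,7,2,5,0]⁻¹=[8,2,6,4,3,7,1,5,0]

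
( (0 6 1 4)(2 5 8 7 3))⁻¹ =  (0 4 1 6)(2 3 7 8 5)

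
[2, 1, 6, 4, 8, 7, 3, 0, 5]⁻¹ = [7, 1, 0, 6, 3, 8, 2, 5, 4]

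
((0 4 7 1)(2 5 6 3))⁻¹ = (0 1 7 4)(2 3 6 5)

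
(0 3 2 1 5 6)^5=(0 6 5 1 2 3)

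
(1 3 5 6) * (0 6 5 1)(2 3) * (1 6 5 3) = (0 5 3 6)(1 2)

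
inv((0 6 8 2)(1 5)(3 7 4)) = (0 2 8 6)(1 5)(3 4 7)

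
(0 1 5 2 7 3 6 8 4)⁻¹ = (0 4 8 6 3 7 2 5 1)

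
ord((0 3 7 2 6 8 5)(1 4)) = 14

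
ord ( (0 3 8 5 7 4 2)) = 7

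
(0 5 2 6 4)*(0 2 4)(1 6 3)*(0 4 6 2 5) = (1 2 3)(4 5 6)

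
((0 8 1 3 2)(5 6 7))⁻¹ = (0 2 3 1 8)(5 7 6)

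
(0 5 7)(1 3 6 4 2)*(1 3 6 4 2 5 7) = (0 7)(1 6 2 3 4 5)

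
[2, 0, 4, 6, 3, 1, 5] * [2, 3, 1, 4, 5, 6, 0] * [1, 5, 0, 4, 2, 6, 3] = [5, 0, 6, 1, 2, 4, 3]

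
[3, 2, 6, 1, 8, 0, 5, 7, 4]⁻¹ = [5, 3, 1, 0, 8, 6, 2, 7, 4]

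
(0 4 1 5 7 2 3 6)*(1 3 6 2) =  (0 4 3 2 6)(1 5 7)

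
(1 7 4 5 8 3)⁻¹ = (1 3 8 5 4 7)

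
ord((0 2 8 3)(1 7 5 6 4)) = 20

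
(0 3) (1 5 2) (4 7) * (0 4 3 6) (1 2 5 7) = (0 6) (1 7 3 4) 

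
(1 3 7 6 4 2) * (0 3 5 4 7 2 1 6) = (0 3 2 6 7)(1 5 4)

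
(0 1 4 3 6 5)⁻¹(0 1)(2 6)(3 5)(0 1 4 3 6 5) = (0 6)(1 4)(2 5)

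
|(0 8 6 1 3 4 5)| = 7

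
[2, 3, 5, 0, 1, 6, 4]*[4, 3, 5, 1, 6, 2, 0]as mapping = [0→5, 1→1, 2→2, 3→4, 4→3, 5→0, 6→6]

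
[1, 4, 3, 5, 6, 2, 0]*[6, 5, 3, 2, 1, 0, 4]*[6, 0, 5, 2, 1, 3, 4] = [3, 0, 5, 6, 1, 2, 4]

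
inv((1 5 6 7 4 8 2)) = (1 2 8 4 7 6 5)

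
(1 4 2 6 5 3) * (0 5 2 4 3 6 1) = (0 5 6 2 1 3)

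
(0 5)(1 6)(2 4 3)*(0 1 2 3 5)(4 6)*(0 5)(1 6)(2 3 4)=(0 5 6 3 4)(1 2)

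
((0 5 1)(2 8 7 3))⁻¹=(0 1 5)(2 3 7 8)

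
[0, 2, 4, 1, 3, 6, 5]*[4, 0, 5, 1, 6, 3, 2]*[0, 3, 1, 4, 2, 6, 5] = [2, 6, 5, 0, 3, 1, 4]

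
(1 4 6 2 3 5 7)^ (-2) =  (1 5 2 4 7 3 6)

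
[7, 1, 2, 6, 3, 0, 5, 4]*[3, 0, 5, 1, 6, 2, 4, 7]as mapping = [0→7, 1→0, 2→5, 3→4, 4→1, 5→3, 6→2, 7→6]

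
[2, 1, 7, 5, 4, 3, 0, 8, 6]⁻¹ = [6, 1, 0, 5, 4, 3, 8, 2, 7]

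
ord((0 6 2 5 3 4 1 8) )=8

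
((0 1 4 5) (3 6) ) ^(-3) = (0 1 4 5) (3 6) 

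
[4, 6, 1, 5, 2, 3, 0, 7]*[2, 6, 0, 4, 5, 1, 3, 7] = [5, 3, 6, 1, 0, 4, 2, 7]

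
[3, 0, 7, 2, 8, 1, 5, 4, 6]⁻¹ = [1, 5, 3, 0, 7, 6, 8, 2, 4]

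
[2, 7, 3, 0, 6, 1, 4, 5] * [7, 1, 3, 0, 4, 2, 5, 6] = [3, 6, 0, 7, 5, 1, 4, 2]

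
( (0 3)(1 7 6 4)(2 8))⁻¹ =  (0 3)(1 4 6 7)(2 8)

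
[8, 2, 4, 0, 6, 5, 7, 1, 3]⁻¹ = [3, 7, 1, 8, 2, 5, 4, 6, 0]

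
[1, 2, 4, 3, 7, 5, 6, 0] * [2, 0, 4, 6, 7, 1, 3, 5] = [0, 4, 7, 6, 5, 1, 3, 2]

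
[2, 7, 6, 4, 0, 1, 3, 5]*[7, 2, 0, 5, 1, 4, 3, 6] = [0, 6, 3, 1, 7, 2, 5, 4]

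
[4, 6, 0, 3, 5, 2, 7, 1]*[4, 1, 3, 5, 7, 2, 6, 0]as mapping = [0→7, 1→6, 2→4, 3→5, 4→2, 5→3, 6→0, 7→1]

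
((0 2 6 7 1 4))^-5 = (0 2 6 7 1 4)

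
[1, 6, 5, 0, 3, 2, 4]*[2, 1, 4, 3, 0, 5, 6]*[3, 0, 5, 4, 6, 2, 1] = [0, 1, 2, 5, 4, 6, 3]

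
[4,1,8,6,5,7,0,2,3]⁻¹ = [6,1,7,8,0,4,3,5,2]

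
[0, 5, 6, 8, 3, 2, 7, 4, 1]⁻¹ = [0, 8, 5, 4, 7, 1, 2, 6, 3]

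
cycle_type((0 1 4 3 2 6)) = 6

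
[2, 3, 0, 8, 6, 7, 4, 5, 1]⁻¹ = [2, 8, 0, 1, 6, 7, 4, 5, 3]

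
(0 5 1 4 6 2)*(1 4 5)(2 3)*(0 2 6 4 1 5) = (0 5 1)(3 6)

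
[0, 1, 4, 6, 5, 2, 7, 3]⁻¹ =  [0, 1, 5, 7, 2, 4, 3, 6]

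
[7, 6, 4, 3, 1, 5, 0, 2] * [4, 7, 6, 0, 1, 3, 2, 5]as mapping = [0→5, 1→2, 2→1, 3→0, 4→7, 5→3, 6→4, 7→6]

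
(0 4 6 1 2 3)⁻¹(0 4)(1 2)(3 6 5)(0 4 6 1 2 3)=(0 1 5)(2 3)(4 6)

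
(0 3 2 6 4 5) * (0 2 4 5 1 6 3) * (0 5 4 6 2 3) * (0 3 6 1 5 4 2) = (0 4 5 6 2 3 1)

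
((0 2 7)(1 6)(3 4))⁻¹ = (0 7 2)(1 6)(3 4)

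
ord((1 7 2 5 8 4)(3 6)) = 6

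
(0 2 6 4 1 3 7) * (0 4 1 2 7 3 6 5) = (0 7 4 2 5)(1 6)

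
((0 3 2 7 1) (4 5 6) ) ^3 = (0 7 3 1 2) 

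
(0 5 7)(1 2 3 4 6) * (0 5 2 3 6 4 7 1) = (0 2 6)(1 3 7 5)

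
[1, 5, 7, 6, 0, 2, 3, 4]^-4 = [5, 2, 4, 3, 1, 7, 6, 0]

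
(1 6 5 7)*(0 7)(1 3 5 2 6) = (0 7 3 5)(2 6)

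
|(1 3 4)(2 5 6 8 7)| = 15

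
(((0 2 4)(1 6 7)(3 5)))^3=(3 5)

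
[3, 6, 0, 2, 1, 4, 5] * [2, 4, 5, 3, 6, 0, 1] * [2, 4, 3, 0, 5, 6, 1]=[0, 4, 3, 6, 5, 1, 2]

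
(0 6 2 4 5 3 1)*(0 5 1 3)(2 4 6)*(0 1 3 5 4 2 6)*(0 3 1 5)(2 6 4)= (0 4 1 2 3)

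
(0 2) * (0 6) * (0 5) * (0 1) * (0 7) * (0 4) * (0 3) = (0 2 6 5 1 7 4 3)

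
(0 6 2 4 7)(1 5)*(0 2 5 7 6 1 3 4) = (0 1 7 2)(3 4 6 5)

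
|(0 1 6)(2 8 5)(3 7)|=6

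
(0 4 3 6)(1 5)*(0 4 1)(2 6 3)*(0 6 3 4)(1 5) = (0 5 6)(2 3 4)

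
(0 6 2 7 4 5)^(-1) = (0 5 4 7 2 6)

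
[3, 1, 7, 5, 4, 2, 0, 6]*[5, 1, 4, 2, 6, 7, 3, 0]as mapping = [0→2, 1→1, 2→0, 3→7, 4→6, 5→4, 6→5, 7→3]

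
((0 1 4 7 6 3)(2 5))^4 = (0 6 4)(1 3 7)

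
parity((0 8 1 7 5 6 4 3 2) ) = even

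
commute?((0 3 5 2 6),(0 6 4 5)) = no:(0 3 5 2 6)*(0 6 4 5) = (0 3)(2 4 5),(0 6 4 5)*(0 3 5 2 6) = (2 6 4)(3 5)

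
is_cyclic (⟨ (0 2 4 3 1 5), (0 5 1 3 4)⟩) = no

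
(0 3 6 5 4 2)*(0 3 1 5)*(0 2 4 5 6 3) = (0 1 6 2)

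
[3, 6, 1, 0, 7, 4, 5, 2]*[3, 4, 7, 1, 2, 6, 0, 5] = [1, 0, 4, 3, 5, 2, 6, 7]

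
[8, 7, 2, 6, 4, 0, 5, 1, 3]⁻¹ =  [5, 7, 2, 8, 4, 6, 3, 1, 0]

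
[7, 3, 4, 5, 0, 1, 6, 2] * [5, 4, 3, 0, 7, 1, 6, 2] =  [2, 0, 7, 1, 5, 4, 6, 3]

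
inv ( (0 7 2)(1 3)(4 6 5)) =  (0 2 7)(1 3)(4 5 6)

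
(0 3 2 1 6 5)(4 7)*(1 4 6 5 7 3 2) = (0 2 4 3 1 5)(6 7)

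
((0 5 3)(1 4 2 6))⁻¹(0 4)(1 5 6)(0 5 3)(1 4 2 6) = (1 4 3)(2 5)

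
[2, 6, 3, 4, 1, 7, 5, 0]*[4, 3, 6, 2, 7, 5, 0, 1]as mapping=[0→6, 1→0, 2→2, 3→7, 4→3, 5→1, 6→5, 7→4]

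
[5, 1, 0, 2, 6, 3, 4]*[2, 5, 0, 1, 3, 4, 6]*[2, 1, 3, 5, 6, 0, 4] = [6, 0, 3, 2, 4, 1, 5]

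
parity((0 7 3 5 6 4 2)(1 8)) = odd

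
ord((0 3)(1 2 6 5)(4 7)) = 4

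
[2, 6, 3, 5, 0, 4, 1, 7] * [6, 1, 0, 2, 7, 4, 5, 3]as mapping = [0→0, 1→5, 2→2, 3→4, 4→6, 5→7, 6→1, 7→3]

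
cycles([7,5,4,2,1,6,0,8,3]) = (0 7 8 3 2 4 1 5 6)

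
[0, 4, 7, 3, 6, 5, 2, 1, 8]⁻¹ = [0, 7, 6, 3, 1, 5, 4, 2, 8]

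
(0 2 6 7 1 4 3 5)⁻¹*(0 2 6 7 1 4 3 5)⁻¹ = (0 3 1 6)(2 5 4 7)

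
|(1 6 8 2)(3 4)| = 4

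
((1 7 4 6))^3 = (1 6 4 7)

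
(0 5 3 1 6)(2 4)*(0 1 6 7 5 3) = (0 3 6 1 7 5)(2 4)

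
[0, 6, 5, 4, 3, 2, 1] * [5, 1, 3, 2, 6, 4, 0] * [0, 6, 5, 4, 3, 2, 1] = [2, 0, 3, 1, 5, 4, 6]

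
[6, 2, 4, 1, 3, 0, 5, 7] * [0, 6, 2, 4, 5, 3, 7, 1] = [7, 2, 5, 6, 4, 0, 3, 1]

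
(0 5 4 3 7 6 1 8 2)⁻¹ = (0 2 8 1 6 7 3 4 5)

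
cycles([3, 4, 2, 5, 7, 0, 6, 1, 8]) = (0 3 5)(1 4 7)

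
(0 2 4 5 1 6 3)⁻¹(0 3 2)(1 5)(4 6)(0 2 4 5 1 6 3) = (0 4 2)(1 6)(3 5)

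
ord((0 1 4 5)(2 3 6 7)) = 4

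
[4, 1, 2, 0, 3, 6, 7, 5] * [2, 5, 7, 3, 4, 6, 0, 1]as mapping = [0→4, 1→5, 2→7, 3→2, 4→3, 5→0, 6→1, 7→6]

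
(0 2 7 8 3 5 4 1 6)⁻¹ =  (0 6 1 4 5 3 8 7 2)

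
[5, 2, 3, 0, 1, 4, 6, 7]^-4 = [4, 3, 0, 5, 2, 1, 6, 7]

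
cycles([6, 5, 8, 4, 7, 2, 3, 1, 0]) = (0 6 3 4 7 1 5 2 8)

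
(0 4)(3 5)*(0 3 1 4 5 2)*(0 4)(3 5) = (0 3 2 4 5 1)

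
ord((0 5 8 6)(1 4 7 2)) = 4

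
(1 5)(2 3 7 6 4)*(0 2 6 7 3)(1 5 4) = (0 2)(1 4 6)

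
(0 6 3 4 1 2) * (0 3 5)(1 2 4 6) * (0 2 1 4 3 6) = (0 4 1 3)(2 6 5)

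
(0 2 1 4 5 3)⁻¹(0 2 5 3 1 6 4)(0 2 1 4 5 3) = (0 4 6 5 2 1 3)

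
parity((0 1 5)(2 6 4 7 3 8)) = odd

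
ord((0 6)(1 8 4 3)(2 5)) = 4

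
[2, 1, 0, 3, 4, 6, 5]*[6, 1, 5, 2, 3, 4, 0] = [5, 1, 6, 2, 3, 0, 4]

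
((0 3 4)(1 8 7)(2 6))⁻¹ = (0 4 3)(1 7 8)(2 6)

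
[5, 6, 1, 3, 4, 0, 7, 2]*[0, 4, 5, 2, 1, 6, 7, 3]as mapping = [0→6, 1→7, 2→4, 3→2, 4→1, 5→0, 6→3, 7→5]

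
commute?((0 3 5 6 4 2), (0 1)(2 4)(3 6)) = no:(0 3 5 6 4 2) * (0 1)(2 4)(3 6) = (0 6 2 1)(3 5), (0 1)(2 4)(3 6) * (0 3 5 6 4 2) = (0 1 3 4)(5 6)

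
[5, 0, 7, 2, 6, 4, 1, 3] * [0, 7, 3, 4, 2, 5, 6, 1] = [5, 0, 1, 3, 6, 2, 7, 4]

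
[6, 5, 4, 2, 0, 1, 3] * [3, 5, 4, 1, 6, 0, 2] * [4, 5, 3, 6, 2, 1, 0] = [3, 4, 0, 2, 6, 1, 5]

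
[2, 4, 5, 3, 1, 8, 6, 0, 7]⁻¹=[7, 4, 0, 3, 1, 2, 6, 8, 5]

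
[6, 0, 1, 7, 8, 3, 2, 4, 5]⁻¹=[1, 2, 6, 5, 7, 8, 0, 3, 4]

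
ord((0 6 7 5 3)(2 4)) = 10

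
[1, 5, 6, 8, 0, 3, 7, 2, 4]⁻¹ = [4, 0, 7, 5, 8, 1, 2, 6, 3]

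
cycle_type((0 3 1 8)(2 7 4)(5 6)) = 2.3.4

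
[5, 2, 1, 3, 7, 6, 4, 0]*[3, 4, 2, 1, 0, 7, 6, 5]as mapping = [0→7, 1→2, 2→4, 3→1, 4→5, 5→6, 6→0, 7→3]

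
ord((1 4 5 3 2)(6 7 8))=15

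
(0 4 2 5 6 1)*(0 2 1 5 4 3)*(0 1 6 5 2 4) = (0 3 1 4 6 2)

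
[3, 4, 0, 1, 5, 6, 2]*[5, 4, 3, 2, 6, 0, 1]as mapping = [0→2, 1→6, 2→5, 3→4, 4→0, 5→1, 6→3]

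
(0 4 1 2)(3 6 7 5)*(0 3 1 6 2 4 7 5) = (0 7)(1 4 6 5)(2 3)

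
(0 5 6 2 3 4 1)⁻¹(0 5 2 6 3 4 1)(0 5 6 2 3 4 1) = (0 5 6 3 2 4 1)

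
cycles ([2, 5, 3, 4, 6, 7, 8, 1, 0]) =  (0 2 3 4 6 8)(1 5 7)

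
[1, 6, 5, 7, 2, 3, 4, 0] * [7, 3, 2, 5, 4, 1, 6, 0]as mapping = [0→3, 1→6, 2→1, 3→0, 4→2, 5→5, 6→4, 7→7]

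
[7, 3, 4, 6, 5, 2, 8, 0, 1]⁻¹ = [7, 8, 5, 1, 2, 4, 3, 0, 6]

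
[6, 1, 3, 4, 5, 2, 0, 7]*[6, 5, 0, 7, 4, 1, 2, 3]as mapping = [0→2, 1→5, 2→7, 3→4, 4→1, 5→0, 6→6, 7→3]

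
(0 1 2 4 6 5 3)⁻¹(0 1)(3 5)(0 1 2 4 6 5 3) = (0 3)(1 2)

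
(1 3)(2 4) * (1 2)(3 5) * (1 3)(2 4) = (1 5)(3 4)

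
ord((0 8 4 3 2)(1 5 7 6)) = 20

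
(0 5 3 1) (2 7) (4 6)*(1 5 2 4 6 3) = (0 2 7 4 3 5 1) 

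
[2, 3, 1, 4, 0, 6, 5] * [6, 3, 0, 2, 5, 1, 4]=[0, 2, 3, 5, 6, 4, 1]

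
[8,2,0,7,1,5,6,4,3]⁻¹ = [2,4,1,8,7,5,6,3,0]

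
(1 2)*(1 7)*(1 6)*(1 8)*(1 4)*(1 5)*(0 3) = (0 3)(1 2 7 6 8 4 5)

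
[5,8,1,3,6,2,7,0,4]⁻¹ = [7,2,5,3,8,0,4,6,1]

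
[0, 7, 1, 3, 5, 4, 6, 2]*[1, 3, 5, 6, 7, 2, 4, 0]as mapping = [0→1, 1→0, 2→3, 3→6, 4→2, 5→7, 6→4, 7→5]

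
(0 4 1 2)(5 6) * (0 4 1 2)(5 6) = (0 1)(2 4)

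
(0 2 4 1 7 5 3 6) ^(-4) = (0 7) (1 6) (2 5) (3 4) 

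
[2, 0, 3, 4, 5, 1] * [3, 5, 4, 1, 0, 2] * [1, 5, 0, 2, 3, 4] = [3, 2, 5, 1, 0, 4]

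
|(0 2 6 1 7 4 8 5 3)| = 9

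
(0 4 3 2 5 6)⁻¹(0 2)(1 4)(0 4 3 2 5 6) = (1 3)(4 5)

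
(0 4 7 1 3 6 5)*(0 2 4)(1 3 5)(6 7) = (1 5 2 4 6)(3 7)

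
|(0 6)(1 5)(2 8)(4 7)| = 2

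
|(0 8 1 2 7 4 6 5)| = 8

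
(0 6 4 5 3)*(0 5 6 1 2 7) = (0 1 2 7)(3 5)(4 6)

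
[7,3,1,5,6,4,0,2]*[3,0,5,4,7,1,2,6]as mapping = [0→6,1→4,2→0,3→1,4→2,5→7,6→3,7→5]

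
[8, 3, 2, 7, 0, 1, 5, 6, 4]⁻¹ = [4, 5, 2, 1, 8, 6, 7, 3, 0]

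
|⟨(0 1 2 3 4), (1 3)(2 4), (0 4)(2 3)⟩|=60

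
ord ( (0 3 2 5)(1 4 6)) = 12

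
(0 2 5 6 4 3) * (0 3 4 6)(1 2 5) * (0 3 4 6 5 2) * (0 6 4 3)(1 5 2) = (0 1 6 2 5)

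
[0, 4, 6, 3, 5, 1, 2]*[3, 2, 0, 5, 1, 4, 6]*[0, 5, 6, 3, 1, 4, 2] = [3, 5, 2, 4, 1, 6, 0]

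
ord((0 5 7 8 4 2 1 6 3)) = 9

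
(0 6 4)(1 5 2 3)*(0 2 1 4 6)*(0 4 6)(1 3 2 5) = (0 4 5 3 6)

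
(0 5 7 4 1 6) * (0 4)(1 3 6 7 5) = (0 1 7)(3 6 4)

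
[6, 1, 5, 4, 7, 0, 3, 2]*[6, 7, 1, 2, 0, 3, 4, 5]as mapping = [0→4, 1→7, 2→3, 3→0, 4→5, 5→6, 6→2, 7→1]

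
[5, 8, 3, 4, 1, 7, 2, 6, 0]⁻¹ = [8, 4, 6, 2, 3, 0, 7, 5, 1]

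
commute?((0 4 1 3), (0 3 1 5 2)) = no:(0 4 1 3) * (0 3 1 5 2) = (0 4 5 2), (0 3 1 5 2) * (0 4 1 3) = (1 5 2 4)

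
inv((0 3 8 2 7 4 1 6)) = (0 6 1 4 7 2 8 3)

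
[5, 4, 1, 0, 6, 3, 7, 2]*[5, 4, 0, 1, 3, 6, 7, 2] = [6, 3, 4, 5, 7, 1, 2, 0]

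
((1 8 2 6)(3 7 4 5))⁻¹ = (1 6 2 8)(3 5 4 7)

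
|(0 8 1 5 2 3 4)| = 7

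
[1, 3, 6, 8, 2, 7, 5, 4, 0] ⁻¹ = [8, 0, 4, 1, 7, 6, 2, 5, 3] 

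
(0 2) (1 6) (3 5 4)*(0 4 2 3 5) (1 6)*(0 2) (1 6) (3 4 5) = (0 4 3 2 5) (1 6) 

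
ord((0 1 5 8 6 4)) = 6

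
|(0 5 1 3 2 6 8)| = 7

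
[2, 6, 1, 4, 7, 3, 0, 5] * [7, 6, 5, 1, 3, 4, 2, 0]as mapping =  [0→5, 1→2, 2→6, 3→3, 4→0, 5→1, 6→7, 7→4]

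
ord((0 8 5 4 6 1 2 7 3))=9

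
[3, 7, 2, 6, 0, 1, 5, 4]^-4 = [5, 0, 2, 1, 6, 4, 7, 3]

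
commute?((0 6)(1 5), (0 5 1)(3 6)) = no:(0 6)(1 5)*(0 5 1)(3 6) = (0 3 6 5), (0 5 1)(3 6)*(0 6)(1 5) = (0 1 6 3)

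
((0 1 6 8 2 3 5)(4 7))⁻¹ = (0 5 3 2 8 6 1)(4 7)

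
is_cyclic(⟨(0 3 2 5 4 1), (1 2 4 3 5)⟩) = no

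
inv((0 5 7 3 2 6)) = (0 6 2 3 7 5)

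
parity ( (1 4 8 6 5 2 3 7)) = odd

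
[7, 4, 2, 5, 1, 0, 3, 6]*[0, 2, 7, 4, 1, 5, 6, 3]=[3, 1, 7, 5, 2, 0, 4, 6]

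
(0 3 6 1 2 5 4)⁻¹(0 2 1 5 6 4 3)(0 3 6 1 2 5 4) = (0 6 3 5 2 4 1)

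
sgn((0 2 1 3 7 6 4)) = 1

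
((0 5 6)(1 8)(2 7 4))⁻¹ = (0 6 5)(1 8)(2 4 7)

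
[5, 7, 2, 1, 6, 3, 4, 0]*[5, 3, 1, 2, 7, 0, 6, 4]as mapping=[0→0, 1→4, 2→1, 3→3, 4→6, 5→2, 6→7, 7→5]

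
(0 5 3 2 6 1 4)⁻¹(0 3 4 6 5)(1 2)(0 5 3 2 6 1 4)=(0 1 3 5 2)(4 6)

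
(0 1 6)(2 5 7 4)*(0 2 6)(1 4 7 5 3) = (0 4 6 2 3 1)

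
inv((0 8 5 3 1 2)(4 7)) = (0 2 1 3 5 8)(4 7)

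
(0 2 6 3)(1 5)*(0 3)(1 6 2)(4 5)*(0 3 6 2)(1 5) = (0 5 2)(1 4)(3 6)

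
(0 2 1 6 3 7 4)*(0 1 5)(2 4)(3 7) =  (0 4 1 6 7 2 5)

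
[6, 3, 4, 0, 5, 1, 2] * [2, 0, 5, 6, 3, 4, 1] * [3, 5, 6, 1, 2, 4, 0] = [5, 0, 1, 6, 2, 3, 4]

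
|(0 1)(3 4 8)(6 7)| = 6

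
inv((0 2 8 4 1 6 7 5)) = (0 5 7 6 1 4 8 2)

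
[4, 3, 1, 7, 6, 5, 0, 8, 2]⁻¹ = [6, 2, 8, 1, 0, 5, 4, 3, 7]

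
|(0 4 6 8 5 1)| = 6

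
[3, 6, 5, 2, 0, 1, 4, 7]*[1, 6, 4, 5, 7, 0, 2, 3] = [5, 2, 0, 4, 1, 6, 7, 3]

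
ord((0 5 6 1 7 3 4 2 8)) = 9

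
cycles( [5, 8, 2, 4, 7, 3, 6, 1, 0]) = (0 5 3 4 7 1 8)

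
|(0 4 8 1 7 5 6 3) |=8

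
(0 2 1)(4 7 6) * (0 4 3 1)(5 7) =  (0 2)(1 4 5 7 6 3)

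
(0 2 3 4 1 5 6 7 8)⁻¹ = (0 8 7 6 5 1 4 3 2)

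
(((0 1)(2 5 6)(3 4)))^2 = (2 6 5)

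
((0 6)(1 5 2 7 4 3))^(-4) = (1 2 4)(3 5 7)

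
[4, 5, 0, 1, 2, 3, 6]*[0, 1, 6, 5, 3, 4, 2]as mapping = [0→3, 1→4, 2→0, 3→1, 4→6, 5→5, 6→2]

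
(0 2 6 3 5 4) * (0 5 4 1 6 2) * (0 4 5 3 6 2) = (0 4 3 5 1 2)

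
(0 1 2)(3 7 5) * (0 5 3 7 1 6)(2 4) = (0 6)(1 4 2 5 7 3)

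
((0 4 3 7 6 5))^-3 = (0 7)(3 5)(4 6)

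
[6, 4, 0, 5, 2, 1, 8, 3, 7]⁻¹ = [2, 5, 4, 7, 1, 3, 0, 8, 6]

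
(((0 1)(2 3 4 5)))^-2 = (2 4)(3 5)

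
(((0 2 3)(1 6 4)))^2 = (0 3 2)(1 4 6)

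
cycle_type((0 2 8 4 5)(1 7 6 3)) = 4.5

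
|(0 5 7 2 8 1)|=6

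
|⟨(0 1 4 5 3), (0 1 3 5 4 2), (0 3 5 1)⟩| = 720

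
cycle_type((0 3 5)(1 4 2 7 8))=3.5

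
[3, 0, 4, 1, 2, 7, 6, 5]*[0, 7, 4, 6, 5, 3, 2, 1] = [6, 0, 5, 7, 4, 1, 2, 3]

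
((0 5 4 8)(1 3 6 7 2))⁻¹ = (0 8 4 5)(1 2 7 6 3)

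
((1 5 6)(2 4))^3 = (2 4)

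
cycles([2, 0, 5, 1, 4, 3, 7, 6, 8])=(0 2 5 3 1)(6 7)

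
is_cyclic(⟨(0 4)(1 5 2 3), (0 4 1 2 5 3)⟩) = no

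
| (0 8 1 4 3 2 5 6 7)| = 9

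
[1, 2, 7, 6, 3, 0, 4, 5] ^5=[0, 1, 2, 4, 6, 5, 3, 7] 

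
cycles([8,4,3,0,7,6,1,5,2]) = (0 8 2 3)(1 4 7 5 6)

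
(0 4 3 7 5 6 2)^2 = (0 3 5 2 4 7 6)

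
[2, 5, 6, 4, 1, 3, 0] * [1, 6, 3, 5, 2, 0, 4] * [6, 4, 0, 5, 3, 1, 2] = [5, 6, 3, 0, 2, 1, 4]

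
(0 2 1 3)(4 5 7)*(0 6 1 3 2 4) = (0 4 5 7)(1 2 3 6)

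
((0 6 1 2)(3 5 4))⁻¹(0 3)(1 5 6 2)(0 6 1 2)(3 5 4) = (0 2 4 1)(5 6)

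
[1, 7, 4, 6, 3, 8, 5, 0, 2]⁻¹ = [7, 0, 8, 4, 2, 6, 3, 1, 5]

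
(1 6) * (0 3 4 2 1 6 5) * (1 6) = (0 3 4 2 6 1 5)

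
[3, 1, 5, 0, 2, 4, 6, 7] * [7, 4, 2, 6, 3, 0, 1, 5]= [6, 4, 0, 7, 2, 3, 1, 5]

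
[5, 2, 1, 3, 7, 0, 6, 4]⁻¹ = [5, 2, 1, 3, 7, 0, 6, 4]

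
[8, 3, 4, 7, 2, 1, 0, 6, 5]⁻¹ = [6, 5, 4, 1, 2, 8, 7, 3, 0]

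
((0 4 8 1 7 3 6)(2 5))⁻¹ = (0 6 3 7 1 8 4)(2 5)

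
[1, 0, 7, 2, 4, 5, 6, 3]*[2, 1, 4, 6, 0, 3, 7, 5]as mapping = [0→1, 1→2, 2→5, 3→4, 4→0, 5→3, 6→7, 7→6]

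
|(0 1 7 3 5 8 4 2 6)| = 9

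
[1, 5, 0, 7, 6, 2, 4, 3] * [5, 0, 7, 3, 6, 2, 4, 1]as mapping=[0→0, 1→2, 2→5, 3→1, 4→4, 5→7, 6→6, 7→3]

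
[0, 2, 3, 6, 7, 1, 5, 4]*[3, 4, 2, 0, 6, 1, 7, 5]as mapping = [0→3, 1→2, 2→0, 3→7, 4→5, 5→4, 6→1, 7→6]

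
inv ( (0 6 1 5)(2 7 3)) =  (0 5 1 6)(2 3 7)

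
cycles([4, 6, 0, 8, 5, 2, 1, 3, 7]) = (0 4 5 2)(1 6)(3 8 7)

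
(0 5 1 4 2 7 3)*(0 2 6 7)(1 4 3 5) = (0 1 3 2)(4 6 7 5)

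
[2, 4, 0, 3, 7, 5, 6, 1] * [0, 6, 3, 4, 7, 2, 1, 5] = [3, 7, 0, 4, 5, 2, 1, 6]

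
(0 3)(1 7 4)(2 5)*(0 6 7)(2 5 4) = (0 3 6 7 2 4 1)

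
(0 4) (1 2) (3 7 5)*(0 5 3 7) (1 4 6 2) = (0 6 2 4 5 7 3) 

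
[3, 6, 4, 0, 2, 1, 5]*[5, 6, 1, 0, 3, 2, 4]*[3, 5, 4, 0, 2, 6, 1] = [3, 2, 0, 6, 5, 1, 4]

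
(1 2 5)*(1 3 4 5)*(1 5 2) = (2 5 3 4)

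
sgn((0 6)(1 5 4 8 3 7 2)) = -1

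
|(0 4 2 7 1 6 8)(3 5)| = 14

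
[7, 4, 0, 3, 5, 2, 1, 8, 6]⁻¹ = [2, 6, 5, 3, 1, 4, 8, 0, 7]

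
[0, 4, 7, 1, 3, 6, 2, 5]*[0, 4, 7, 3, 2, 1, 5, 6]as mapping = [0→0, 1→2, 2→6, 3→4, 4→3, 5→5, 6→7, 7→1]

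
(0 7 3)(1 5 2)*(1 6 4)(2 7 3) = (0 3)(1 5 7 2 6 4)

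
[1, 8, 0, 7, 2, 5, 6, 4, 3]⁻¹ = [2, 0, 4, 8, 7, 5, 6, 3, 1]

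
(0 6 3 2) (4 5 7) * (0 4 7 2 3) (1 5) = (0 6) (1 5 2 4) 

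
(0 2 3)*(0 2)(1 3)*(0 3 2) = (0 3)(1 2)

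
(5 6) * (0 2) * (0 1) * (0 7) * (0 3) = (0 2 1 7 3)(5 6)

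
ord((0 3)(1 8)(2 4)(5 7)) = 2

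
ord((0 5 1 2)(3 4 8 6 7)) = 20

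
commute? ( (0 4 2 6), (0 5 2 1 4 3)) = no: (0 4 2 6) * (0 5 2 1 4 3) = (0 3)(1 4)(2 6 5), (0 5 2 1 4 3) * (0 4 2 6) = (0 5 6)(1 2)(3 4)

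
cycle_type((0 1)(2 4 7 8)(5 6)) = 2^2.4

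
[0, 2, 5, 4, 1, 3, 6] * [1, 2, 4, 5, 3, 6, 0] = [1, 4, 6, 3, 2, 5, 0]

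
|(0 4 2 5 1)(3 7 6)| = 15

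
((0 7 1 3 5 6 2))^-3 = (0 5 7 6 1 2 3)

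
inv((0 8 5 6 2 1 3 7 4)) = (0 4 7 3 1 2 6 5 8)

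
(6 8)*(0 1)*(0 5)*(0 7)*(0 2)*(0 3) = (0 1 5 7 2 3)(6 8)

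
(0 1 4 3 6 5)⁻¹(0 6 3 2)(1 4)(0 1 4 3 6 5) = (1 5 6 2)(3 4)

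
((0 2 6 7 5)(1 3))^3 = (0 7 2 5 6)(1 3)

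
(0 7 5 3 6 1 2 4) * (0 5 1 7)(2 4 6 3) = (1 4 5 2 6 7)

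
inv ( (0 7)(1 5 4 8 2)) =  (0 7)(1 2 8 4 5)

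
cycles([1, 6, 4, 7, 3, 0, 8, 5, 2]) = (0 1 6 8 2 4 3 7 5) 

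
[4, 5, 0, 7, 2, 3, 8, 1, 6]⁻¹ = [2, 7, 4, 5, 0, 1, 8, 3, 6]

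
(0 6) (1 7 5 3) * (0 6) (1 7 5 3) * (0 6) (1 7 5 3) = (0 6) (1 3 5 7) 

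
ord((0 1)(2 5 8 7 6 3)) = 6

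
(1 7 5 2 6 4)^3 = (1 2)(4 5)(6 7)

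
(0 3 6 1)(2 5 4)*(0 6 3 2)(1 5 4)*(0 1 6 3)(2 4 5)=(0 4 1 3)(2 5 6)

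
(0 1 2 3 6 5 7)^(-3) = (0 6 1 5 2 7 3)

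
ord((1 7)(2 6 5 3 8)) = 10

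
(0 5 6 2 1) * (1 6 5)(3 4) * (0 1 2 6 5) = (0 2 5)(3 4)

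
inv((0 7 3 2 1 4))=(0 4 1 2 3 7)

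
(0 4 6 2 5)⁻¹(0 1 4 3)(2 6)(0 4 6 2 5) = (1 6 3 4)(2 5)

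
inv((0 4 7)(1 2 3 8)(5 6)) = (0 7 4)(1 8 3 2)(5 6)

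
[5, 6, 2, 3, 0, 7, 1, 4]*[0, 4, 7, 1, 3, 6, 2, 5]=[6, 2, 7, 1, 0, 5, 4, 3]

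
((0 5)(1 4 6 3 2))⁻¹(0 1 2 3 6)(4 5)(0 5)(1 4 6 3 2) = (0 6)(1 2 3 5 4)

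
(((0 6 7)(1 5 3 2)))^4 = (0 6 7)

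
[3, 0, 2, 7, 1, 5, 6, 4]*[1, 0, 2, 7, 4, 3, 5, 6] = [7, 1, 2, 6, 0, 3, 5, 4]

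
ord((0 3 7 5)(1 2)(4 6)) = 4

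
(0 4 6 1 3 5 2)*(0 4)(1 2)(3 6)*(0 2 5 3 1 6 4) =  (0 2)(1 4)(5 6)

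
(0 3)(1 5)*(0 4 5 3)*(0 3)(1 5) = (0 3 4 1)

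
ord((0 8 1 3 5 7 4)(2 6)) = 14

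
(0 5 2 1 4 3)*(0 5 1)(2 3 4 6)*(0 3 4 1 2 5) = (0 2 3)(1 6 5 4)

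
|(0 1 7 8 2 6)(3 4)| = 6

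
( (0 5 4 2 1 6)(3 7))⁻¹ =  (0 6 1 2 4 5)(3 7)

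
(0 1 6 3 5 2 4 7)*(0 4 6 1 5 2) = (0 5)(2 6 3)(4 7)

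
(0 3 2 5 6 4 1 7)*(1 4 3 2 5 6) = (0 2 6 3 5 1 7)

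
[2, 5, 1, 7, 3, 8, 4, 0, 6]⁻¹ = [7, 2, 0, 4, 6, 1, 8, 3, 5]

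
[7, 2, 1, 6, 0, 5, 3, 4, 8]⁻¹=[4, 2, 1, 6, 7, 5, 3, 0, 8]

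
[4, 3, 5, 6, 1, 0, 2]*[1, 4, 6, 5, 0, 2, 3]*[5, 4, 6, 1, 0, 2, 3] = [5, 2, 6, 1, 0, 4, 3]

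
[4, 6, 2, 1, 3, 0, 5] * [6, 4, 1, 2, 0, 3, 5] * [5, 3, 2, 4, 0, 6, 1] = [5, 6, 3, 0, 2, 1, 4]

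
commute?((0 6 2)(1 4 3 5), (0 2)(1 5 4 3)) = no:(0 6 2)(1 4 3 5) * (0 2)(1 5 4 3) = (0 6)(1 3 4), (0 2)(1 5 4 3) * (0 6 2)(1 4 3 5) = (2 6)(3 4 5)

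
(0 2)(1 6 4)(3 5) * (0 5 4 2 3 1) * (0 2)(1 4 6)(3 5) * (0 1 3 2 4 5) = (1 3 6)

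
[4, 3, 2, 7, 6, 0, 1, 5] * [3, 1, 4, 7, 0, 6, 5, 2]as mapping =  [0→0, 1→7, 2→4, 3→2, 4→5, 5→3, 6→1, 7→6]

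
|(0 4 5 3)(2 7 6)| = 12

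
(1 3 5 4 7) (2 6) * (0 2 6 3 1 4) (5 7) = (0 2 3 7 4 5) 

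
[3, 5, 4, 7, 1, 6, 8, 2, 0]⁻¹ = [8, 4, 7, 0, 2, 1, 5, 3, 6]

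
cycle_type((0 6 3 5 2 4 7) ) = 7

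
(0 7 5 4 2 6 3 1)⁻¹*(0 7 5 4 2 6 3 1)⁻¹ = (0 3 2 5)(1 6 4 7)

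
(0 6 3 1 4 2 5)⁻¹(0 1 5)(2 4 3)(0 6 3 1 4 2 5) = (0 6 4)(1 5 2)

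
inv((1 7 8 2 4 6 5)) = (1 5 6 4 2 8 7)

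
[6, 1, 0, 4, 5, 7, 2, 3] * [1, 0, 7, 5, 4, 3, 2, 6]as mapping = [0→2, 1→0, 2→1, 3→4, 4→3, 5→6, 6→7, 7→5]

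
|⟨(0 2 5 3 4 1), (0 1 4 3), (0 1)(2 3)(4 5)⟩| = 720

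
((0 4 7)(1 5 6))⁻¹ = (0 7 4)(1 6 5)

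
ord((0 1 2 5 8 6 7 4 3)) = 9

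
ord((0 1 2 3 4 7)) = 6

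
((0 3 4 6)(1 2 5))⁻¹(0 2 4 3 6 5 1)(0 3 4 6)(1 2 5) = (0 1 2 3 5 6 4)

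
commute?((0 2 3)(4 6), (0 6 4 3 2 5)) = no:(0 2 3)(4 6)*(0 6 4 3 2 5) = (0 5)(3 6), (0 6 4 3 2 5)*(0 2 3)(4 6) = (0 4)(2 5)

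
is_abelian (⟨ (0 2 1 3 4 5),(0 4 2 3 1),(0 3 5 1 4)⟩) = no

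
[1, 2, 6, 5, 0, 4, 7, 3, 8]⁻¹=[4, 0, 1, 7, 5, 3, 2, 6, 8]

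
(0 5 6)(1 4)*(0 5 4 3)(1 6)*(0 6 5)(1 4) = (0 1 3 6)(4 5)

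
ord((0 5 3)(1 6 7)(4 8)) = 6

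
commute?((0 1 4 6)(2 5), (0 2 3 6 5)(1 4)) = no:(0 1 4 6)(2 5)*(0 2 3 6 5)(1 4) = (0 4 5 3 6 2), (0 2 3 6 5)(1 4)*(0 1 4 6)(2 5) = (0 5 1 6 2 3)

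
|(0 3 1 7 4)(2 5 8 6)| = 20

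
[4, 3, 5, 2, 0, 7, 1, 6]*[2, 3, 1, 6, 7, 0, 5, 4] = [7, 6, 0, 1, 2, 4, 3, 5]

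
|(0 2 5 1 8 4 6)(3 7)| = 14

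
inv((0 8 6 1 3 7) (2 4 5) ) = (0 7 3 1 6 8) (2 5 4) 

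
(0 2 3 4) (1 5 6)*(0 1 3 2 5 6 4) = (0 5 4 1 6 3) 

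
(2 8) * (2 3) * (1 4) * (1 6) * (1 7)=(1 4 6 7)(2 8 3)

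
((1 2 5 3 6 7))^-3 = (1 3)(2 6)(5 7)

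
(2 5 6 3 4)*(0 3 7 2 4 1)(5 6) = (0 3 1)(2 6 7)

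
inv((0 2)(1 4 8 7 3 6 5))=(0 2)(1 5 6 3 7 8 4)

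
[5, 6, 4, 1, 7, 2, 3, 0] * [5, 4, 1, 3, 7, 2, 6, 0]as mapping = [0→2, 1→6, 2→7, 3→4, 4→0, 5→1, 6→3, 7→5]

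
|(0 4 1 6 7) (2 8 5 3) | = 20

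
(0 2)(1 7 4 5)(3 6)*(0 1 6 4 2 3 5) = (0 3 4)(1 7 2)(5 6)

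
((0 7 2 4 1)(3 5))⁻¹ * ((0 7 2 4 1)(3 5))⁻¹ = (0 4 7 1 2)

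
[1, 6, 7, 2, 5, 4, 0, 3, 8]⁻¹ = [6, 0, 3, 7, 5, 4, 1, 2, 8]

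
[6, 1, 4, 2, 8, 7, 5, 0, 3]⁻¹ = [7, 1, 3, 8, 2, 6, 0, 5, 4]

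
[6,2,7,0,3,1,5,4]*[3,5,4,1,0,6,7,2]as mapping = [0→7,1→4,2→2,3→3,4→1,5→5,6→6,7→0]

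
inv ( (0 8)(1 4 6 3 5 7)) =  (0 8)(1 7 5 3 6 4)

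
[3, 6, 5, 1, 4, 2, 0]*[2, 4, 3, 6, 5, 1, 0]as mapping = [0→6, 1→0, 2→1, 3→4, 4→5, 5→3, 6→2]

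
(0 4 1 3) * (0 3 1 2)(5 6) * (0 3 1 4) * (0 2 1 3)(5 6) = (0 2)(1 4)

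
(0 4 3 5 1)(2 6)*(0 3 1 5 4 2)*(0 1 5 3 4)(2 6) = (0 6 1 4 5 3)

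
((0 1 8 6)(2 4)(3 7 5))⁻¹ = (0 6 8 1)(2 4)(3 5 7)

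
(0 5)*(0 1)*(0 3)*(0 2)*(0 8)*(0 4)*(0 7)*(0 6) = (0 5 1 3 2 8 4 7 6)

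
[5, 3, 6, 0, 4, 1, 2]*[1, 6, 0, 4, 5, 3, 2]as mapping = [0→3, 1→4, 2→2, 3→1, 4→5, 5→6, 6→0]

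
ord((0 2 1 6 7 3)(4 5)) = 6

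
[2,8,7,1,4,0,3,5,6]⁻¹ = [5,3,0,6,4,7,8,2,1]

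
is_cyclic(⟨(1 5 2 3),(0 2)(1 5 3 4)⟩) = no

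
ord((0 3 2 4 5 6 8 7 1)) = 9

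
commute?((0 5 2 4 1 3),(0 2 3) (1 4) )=no:(0 5 2 4 1 3) * (0 2 3) (1 4)=(0 5 3 2 1),(0 2 3) (1 4) * (0 5 2 4 1 3)=(0 4 3 5 2) 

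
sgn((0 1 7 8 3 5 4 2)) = -1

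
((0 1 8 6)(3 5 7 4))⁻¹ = (0 6 8 1)(3 4 7 5)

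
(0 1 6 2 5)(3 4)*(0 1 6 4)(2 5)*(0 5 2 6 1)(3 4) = (0 1 3 5)(2 6)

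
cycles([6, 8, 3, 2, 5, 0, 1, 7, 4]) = (0 6 1 8 4 5)(2 3)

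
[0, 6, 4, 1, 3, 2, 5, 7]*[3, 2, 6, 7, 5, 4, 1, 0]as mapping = [0→3, 1→1, 2→5, 3→2, 4→7, 5→6, 6→4, 7→0]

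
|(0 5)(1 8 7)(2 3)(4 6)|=6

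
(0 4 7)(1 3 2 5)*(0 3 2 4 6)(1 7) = (0 6)(1 2 5 7 3 4)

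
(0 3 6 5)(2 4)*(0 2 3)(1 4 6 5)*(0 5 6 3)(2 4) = (0 5 4)(1 2 3 6)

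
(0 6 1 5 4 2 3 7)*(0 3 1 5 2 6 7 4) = (0 7 3 4 6 5)(1 2)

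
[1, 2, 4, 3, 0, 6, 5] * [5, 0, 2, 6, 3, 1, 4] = [0, 2, 3, 6, 5, 4, 1]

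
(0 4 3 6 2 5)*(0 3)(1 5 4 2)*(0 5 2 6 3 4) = (0 6 1 2)(4 5)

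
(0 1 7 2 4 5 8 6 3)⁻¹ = (0 3 6 8 5 4 2 7 1)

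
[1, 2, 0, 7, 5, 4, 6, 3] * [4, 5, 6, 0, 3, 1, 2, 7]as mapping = [0→5, 1→6, 2→4, 3→7, 4→1, 5→3, 6→2, 7→0]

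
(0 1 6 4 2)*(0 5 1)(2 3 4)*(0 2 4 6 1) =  (0 2 5)(3 6 4)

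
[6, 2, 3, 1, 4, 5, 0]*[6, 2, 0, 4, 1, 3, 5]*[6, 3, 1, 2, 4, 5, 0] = [5, 6, 4, 1, 3, 2, 0]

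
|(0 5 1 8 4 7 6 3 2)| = 9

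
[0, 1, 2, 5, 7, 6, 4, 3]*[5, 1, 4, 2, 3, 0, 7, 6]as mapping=[0→5, 1→1, 2→4, 3→0, 4→6, 5→7, 6→3, 7→2]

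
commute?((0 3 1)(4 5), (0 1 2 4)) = no:(0 3 1)(4 5) * (0 1 2 4) = (0 3 2 4 5), (0 1 2 4) * (0 3 1)(4 5) = (1 2 5 4 3)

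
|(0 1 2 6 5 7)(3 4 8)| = 6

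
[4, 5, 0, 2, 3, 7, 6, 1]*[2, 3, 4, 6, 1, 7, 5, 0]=[1, 7, 2, 4, 6, 0, 5, 3]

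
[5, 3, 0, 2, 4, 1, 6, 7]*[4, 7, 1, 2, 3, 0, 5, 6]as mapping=[0→0, 1→2, 2→4, 3→1, 4→3, 5→7, 6→5, 7→6]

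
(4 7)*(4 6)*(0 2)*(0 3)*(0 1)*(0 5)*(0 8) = (0 2 3 1 5 8)(4 7 6)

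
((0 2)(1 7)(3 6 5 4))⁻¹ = (0 2)(1 7)(3 4 5 6)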